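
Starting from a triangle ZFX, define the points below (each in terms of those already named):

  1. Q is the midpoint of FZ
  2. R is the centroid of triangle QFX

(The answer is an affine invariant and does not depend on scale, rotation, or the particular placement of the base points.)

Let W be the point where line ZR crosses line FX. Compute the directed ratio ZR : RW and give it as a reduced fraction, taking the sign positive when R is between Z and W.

Assign Z = (0, 0), F = (1, 0), X = (0, 1) — the answer is frame-independent, so this choice is without loss of generality.
1. Q is the midpoint of FZ ⇒ Q = (1/2, 0)
2. R is the centroid of triangle QFX ⇒ R = (1/2, 1/3)
line ZR meets FX at W = (3/5, 2/5)
R = Z + t·(W−Z) with t = 5/6, so ZR:RW = 5/6:1/6

ZR:RW = 5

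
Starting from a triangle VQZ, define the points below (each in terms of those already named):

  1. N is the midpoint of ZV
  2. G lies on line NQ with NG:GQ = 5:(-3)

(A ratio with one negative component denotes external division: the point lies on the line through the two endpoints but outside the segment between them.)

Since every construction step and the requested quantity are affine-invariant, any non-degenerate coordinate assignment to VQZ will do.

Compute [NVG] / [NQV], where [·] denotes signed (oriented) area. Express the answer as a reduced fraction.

Set V = (0, 0), Q = (1, 0), Z = (0, 1); any affine frame gives the same invariant.
1. N is the midpoint of ZV ⇒ N = (0, 1/2)
2. G lies on line NQ with NG:GQ = 5:(-3) ⇒ G = (5/2, -3/4)
2·[NVG] = 5/4, 2·[NQV] = -1/2
[NVG]:[NQV] = 5/4:-1/2 = -5/2

[NVG]:[NQV] = -5/2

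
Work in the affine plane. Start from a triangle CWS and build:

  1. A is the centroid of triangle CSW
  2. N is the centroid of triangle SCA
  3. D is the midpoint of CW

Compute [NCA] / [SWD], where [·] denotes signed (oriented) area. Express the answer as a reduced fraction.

Work in coordinates with C = (0, 0), W = (1, 0), S = (0, 1).
1. A is the centroid of triangle CSW ⇒ A = (1/3, 1/3)
2. N is the centroid of triangle SCA ⇒ N = (1/9, 4/9)
3. D is the midpoint of CW ⇒ D = (1/2, 0)
2·[NCA] = 1/9, 2·[SWD] = -1/2
[NCA]:[SWD] = 1/9:-1/2 = -2/9

[NCA]:[SWD] = -2/9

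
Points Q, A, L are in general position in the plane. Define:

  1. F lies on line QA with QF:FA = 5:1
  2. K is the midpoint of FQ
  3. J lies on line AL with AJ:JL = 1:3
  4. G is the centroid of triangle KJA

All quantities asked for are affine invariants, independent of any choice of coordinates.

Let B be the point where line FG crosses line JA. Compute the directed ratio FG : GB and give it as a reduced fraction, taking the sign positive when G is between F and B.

FG:GB = -1/7

Set Q = (0, 0), A = (1, 0), L = (0, 1); any affine frame gives the same invariant.
1. F lies on line QA with QF:FA = 5:1 ⇒ F = (5/6, 0)
2. K is the midpoint of FQ ⇒ K = (5/12, 0)
3. J lies on line AL with AJ:JL = 1:3 ⇒ J = (3/4, 1/4)
4. G is the centroid of triangle KJA ⇒ G = (13/18, 1/12)
line FG meets JA at B = (3/2, -1/2)
G = F + t·(B−F) with t = -1/6, so FG:GB = -1/6:7/6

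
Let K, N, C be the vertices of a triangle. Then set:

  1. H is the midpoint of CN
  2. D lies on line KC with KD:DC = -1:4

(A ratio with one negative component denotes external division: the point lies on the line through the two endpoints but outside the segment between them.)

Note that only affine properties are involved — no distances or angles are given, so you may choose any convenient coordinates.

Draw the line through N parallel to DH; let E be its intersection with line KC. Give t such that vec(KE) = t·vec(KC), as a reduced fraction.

Assign K = (0, 0), N = (1, 0), C = (0, 1) — the answer is frame-independent, so this choice is without loss of generality.
1. H is the midpoint of CN ⇒ H = (1/2, 1/2)
2. D lies on line KC with KD:DC = -1:4 ⇒ D = (0, -1/3)
through N parallel to DH: direction (1/2, 5/6); meets KC at E = (0, -5/3)
E = K + t·(C−K) with t = -5/3

t = -5/3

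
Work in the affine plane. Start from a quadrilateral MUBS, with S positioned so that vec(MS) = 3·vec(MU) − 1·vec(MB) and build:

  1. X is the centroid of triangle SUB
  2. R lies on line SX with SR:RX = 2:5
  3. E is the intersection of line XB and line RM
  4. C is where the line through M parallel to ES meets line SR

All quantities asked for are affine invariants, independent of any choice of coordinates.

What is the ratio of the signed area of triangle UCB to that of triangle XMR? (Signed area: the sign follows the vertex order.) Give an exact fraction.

Assign M = (0, 0), U = (1, 0), B = (0, 1), S = (3, -1) — the answer is frame-independent, so this choice is without loss of generality.
1. X is the centroid of triangle SUB ⇒ X = (4/3, 0)
2. R lies on line SX with SR:RX = 2:5 ⇒ R = (53/21, -5/7)
3. E is the intersection of line XB and line RM ⇒ E = (212/99, -20/33)
4. C is where the line through M parallel to ES meets line SR ⇒ C = (17/3, -13/5)
2·[UCB] = 31/15, 2·[XMR] = 20/21
[UCB]:[XMR] = 31/15:20/21 = 217/100

[UCB]:[XMR] = 217/100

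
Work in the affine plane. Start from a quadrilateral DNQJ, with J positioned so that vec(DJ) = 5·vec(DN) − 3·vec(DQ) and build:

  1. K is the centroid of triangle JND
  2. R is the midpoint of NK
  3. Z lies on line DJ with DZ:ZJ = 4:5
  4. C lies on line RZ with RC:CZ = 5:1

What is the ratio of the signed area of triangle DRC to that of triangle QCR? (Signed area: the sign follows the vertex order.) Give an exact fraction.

[DRC]:[QCR] = -16/3

Work in coordinates with D = (0, 0), N = (1, 0), Q = (0, 1), J = (5, -3).
1. K is the centroid of triangle JND ⇒ K = (2, -1)
2. R is the midpoint of NK ⇒ R = (3/2, -1/2)
3. Z lies on line DJ with DZ:ZJ = 4:5 ⇒ Z = (20/9, -4/3)
4. C lies on line RZ with RC:CZ = 5:1 ⇒ C = (227/108, -43/36)
2·[DRC] = -20/27, 2·[QCR] = 5/36
[DRC]:[QCR] = -20/27:5/36 = -16/3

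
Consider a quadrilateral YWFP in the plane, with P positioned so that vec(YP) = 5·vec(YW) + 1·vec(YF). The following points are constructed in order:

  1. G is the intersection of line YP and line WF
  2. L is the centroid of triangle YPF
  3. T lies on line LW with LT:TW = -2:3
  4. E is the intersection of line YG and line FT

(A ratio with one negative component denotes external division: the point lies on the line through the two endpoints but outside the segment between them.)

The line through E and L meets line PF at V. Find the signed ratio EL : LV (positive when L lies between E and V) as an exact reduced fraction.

Choose coordinates Y = (0, 0), W = (1, 0), F = (0, 1), P = (5, 1).
1. G is the intersection of line YP and line WF ⇒ G = (5/6, 1/6)
2. L is the centroid of triangle YPF ⇒ L = (5/3, 2/3)
3. T lies on line LW with LT:TW = -2:3 ⇒ T = (3, 2)
4. E is the intersection of line YG and line FT ⇒ E = (-15/2, -3/2)
line EL meets PF at V = (40/13, 1)
L = E + t·(V−E) with t = 13/15, so EL:LV = 13/15:2/15

EL:LV = 13/2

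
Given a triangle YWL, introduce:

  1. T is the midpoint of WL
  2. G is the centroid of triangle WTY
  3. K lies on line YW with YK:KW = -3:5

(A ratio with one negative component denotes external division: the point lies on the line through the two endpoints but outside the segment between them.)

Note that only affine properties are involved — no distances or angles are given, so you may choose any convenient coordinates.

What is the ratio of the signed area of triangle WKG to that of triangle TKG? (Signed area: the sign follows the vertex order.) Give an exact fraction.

[WKG]:[TKG] = -5/8

Assign Y = (0, 0), W = (1, 0), L = (0, 1) — the answer is frame-independent, so this choice is without loss of generality.
1. T is the midpoint of WL ⇒ T = (1/2, 1/2)
2. G is the centroid of triangle WTY ⇒ G = (1/2, 1/6)
3. K lies on line YW with YK:KW = -3:5 ⇒ K = (-3/2, 0)
2·[WKG] = -5/12, 2·[TKG] = 2/3
[WKG]:[TKG] = -5/12:2/3 = -5/8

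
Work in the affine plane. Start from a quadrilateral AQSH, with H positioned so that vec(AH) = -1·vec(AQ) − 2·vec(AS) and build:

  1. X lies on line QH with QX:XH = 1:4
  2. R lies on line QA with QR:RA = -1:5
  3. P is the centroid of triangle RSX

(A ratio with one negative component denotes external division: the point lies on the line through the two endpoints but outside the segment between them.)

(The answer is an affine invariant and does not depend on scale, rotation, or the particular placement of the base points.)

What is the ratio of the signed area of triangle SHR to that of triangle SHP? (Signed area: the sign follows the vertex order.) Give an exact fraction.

[SHR]:[SHP] = 95/53

Work in coordinates with A = (0, 0), Q = (1, 0), S = (0, 1), H = (-1, -2).
1. X lies on line QH with QX:XH = 1:4 ⇒ X = (3/5, -2/5)
2. R lies on line QA with QR:RA = -1:5 ⇒ R = (5/4, 0)
3. P is the centroid of triangle RSX ⇒ P = (37/60, 1/5)
2·[SHR] = 19/4, 2·[SHP] = 53/20
[SHR]:[SHP] = 19/4:53/20 = 95/53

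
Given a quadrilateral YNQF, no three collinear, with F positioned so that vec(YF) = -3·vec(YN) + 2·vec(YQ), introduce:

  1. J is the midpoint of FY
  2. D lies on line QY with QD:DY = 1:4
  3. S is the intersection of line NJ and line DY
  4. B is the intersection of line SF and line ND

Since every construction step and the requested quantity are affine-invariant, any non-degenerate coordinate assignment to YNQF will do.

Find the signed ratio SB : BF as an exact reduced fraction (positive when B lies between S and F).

SB:BF = -1/3

Assign Y = (0, 0), N = (1, 0), Q = (0, 1), F = (-3, 2) — the answer is frame-independent, so this choice is without loss of generality.
1. J is the midpoint of FY ⇒ J = (-3/2, 1)
2. D lies on line QY with QD:DY = 1:4 ⇒ D = (0, 4/5)
3. S is the intersection of line NJ and line DY ⇒ S = (0, 2/5)
4. B is the intersection of line SF and line ND ⇒ B = (3/2, -2/5)
B = S + t·(F−S) with t = -1/2, so SB:BF = t:(1−t) = -1/2:3/2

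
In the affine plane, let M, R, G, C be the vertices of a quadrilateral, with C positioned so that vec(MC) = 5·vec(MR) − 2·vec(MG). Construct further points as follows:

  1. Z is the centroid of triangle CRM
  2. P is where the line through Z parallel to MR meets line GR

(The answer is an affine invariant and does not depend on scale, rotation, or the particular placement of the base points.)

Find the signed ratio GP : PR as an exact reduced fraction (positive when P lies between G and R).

Choose coordinates M = (0, 0), R = (1, 0), G = (0, 1), C = (5, -2).
1. Z is the centroid of triangle CRM ⇒ Z = (2, -2/3)
2. P is where the line through Z parallel to MR meets line GR ⇒ P = (5/3, -2/3)
P = G + t·(R−G) with t = 5/3, so GP:PR = t:(1−t) = 5/3:-2/3

GP:PR = -5/2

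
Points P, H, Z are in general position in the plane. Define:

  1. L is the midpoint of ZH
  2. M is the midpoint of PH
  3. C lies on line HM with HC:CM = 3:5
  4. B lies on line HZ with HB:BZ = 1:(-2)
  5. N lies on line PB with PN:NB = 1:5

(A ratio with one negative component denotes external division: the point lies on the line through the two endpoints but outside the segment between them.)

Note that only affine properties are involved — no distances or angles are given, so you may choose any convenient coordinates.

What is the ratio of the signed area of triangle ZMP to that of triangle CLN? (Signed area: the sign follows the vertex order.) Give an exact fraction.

[ZMP]:[CLN] = -12/7

Work in coordinates with P = (0, 0), H = (1, 0), Z = (0, 1).
1. L is the midpoint of ZH ⇒ L = (1/2, 1/2)
2. M is the midpoint of PH ⇒ M = (1/2, 0)
3. C lies on line HM with HC:CM = 3:5 ⇒ C = (13/16, 0)
4. B lies on line HZ with HB:BZ = 1:(-2) ⇒ B = (2, -1)
5. N lies on line PB with PN:NB = 1:5 ⇒ N = (1/3, -1/6)
2·[ZMP] = -1/2, 2·[CLN] = 7/24
[ZMP]:[CLN] = -1/2:7/24 = -12/7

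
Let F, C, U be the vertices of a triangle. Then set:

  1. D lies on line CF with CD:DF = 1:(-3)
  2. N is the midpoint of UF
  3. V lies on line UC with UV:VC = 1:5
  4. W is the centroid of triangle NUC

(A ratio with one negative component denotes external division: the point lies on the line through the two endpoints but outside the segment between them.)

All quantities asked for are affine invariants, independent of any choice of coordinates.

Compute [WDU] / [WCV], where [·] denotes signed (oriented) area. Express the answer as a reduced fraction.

Set F = (0, 0), C = (1, 0), U = (0, 1); any affine frame gives the same invariant.
1. D lies on line CF with CD:DF = 1:(-3) ⇒ D = (3/2, 0)
2. N is the midpoint of UF ⇒ N = (0, 1/2)
3. V lies on line UC with UV:VC = 1:5 ⇒ V = (1/6, 5/6)
4. W is the centroid of triangle NUC ⇒ W = (1/3, 1/2)
2·[WDU] = 5/12, 2·[WCV] = 5/36
[WDU]:[WCV] = 5/12:5/36 = 3

[WDU]:[WCV] = 3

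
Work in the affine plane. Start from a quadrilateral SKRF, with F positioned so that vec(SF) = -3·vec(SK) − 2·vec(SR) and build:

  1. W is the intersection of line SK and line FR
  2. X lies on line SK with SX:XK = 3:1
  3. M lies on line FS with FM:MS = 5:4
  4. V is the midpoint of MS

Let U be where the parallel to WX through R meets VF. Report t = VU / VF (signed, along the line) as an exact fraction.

Choose coordinates S = (0, 0), K = (1, 0), R = (0, 1), F = (-3, -2).
1. W is the intersection of line SK and line FR ⇒ W = (-1, 0)
2. X lies on line SK with SX:XK = 3:1 ⇒ X = (3/4, 0)
3. M lies on line FS with FM:MS = 5:4 ⇒ M = (-4/3, -8/9)
4. V is the midpoint of MS ⇒ V = (-2/3, -4/9)
through R parallel to WX: direction (7/4, 0); meets VF at U = (3/2, 1)
U = V + t·(F−V) with t = -13/14

t = -13/14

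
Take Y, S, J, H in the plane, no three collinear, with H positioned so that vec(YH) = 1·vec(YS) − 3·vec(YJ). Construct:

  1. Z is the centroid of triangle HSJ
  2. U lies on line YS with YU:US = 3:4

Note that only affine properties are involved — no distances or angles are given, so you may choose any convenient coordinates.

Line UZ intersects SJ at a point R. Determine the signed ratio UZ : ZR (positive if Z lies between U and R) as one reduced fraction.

UZ:ZR = -3/7

Set Y = (0, 0), S = (1, 0), J = (0, 1), H = (1, -3); any affine frame gives the same invariant.
1. Z is the centroid of triangle HSJ ⇒ Z = (2/3, -2/3)
2. U lies on line YS with YU:US = 3:4 ⇒ U = (3/7, 0)
line UZ meets SJ at R = (1/9, 8/9)
Z = U + t·(R−U) with t = -3/4, so UZ:ZR = -3/4:7/4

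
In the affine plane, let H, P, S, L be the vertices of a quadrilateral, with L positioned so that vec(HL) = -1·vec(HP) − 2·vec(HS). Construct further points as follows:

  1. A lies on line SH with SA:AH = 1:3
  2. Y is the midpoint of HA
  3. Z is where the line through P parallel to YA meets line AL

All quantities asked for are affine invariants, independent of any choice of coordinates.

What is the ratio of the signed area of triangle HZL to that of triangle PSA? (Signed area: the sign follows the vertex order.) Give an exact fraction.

Work in coordinates with H = (0, 0), P = (1, 0), S = (0, 1), L = (-1, -2).
1. A lies on line SH with SA:AH = 1:3 ⇒ A = (0, 3/4)
2. Y is the midpoint of HA ⇒ Y = (0, 3/8)
3. Z is where the line through P parallel to YA meets line AL ⇒ Z = (1, 7/2)
2·[HZL] = 3/2, 2·[PSA] = 1/4
[HZL]:[PSA] = 3/2:1/4 = 6

[HZL]:[PSA] = 6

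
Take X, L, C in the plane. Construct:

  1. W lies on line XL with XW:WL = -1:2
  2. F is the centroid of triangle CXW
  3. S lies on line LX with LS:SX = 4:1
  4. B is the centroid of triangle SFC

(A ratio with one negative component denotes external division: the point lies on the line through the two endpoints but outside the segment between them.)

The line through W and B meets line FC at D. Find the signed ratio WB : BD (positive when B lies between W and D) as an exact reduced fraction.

WB:BD = -22/7

Assign X = (0, 0), L = (1, 0), C = (0, 1) — the answer is frame-independent, so this choice is without loss of generality.
1. W lies on line XL with XW:WL = -1:2 ⇒ W = (-1, 0)
2. F is the centroid of triangle CXW ⇒ F = (-1/3, 1/3)
3. S lies on line LX with LS:SX = 4:1 ⇒ S = (1/5, 0)
4. B is the centroid of triangle SFC ⇒ B = (-2/45, 4/9)
line WB meets FC at D = (-23/66, 10/33)
B = W + t·(D−W) with t = 22/15, so WB:BD = 22/15:-7/15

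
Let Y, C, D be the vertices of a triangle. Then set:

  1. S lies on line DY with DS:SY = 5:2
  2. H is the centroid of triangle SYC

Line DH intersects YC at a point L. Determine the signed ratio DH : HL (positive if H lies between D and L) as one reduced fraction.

DH:HL = 19/2

Choose coordinates Y = (0, 0), C = (1, 0), D = (0, 1).
1. S lies on line DY with DS:SY = 5:2 ⇒ S = (0, 2/7)
2. H is the centroid of triangle SYC ⇒ H = (1/3, 2/21)
line DH meets YC at L = (7/19, 0)
H = D + t·(L−D) with t = 19/21, so DH:HL = 19/21:2/21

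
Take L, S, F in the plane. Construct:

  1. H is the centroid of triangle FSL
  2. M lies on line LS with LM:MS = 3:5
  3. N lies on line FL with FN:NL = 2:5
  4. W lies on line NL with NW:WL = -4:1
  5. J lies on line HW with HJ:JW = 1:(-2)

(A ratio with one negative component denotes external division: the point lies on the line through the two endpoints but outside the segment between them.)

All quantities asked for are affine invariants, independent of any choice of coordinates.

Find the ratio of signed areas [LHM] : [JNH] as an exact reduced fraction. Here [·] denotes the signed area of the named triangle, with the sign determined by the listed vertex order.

Work in coordinates with L = (0, 0), S = (1, 0), F = (0, 1).
1. H is the centroid of triangle FSL ⇒ H = (1/3, 1/3)
2. M lies on line LS with LM:MS = 3:5 ⇒ M = (3/8, 0)
3. N lies on line FL with FN:NL = 2:5 ⇒ N = (0, 5/7)
4. W lies on line NL with NW:WL = -4:1 ⇒ W = (0, -5/21)
5. J lies on line HW with HJ:JW = 1:(-2) ⇒ J = (2/3, 19/21)
2·[LHM] = -1/8, 2·[JNH] = 20/63
[LHM]:[JNH] = -1/8:20/63 = -63/160

[LHM]:[JNH] = -63/160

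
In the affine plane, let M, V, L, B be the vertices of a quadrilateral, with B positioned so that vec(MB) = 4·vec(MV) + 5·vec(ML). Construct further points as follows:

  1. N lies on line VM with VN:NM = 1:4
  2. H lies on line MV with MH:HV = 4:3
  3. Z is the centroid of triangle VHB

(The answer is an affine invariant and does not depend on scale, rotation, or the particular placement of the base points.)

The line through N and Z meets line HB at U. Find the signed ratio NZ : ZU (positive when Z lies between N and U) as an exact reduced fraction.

NZ:ZU = 3/5

Choose coordinates M = (0, 0), V = (1, 0), L = (0, 1), B = (4, 5).
1. N lies on line VM with VN:NM = 1:4 ⇒ N = (4/5, 0)
2. H lies on line MV with MH:HV = 4:3 ⇒ H = (4/7, 0)
3. Z is the centroid of triangle VHB ⇒ Z = (13/7, 5/3)
line NZ meets HB at U = (76/21, 40/9)
Z = N + t·(U−N) with t = 3/8, so NZ:ZU = 3/8:5/8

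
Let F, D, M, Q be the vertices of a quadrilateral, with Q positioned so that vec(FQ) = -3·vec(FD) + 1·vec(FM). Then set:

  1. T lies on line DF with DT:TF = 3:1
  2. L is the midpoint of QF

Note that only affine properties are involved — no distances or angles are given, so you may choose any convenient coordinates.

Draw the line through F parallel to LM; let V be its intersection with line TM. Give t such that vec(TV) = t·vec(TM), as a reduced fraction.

t = 1/13

Set F = (0, 0), D = (1, 0), M = (0, 1), Q = (-3, 1); any affine frame gives the same invariant.
1. T lies on line DF with DT:TF = 3:1 ⇒ T = (1/4, 0)
2. L is the midpoint of QF ⇒ L = (-3/2, 1/2)
through F parallel to LM: direction (3/2, 1/2); meets TM at V = (3/13, 1/13)
V = T + t·(M−T) with t = 1/13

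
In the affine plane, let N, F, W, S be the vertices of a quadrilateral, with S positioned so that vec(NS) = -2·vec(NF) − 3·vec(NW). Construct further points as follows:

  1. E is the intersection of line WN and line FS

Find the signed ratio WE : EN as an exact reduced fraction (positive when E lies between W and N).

WE:EN = -2

Choose coordinates N = (0, 0), F = (1, 0), W = (0, 1), S = (-2, -3).
1. E is the intersection of line WN and line FS ⇒ E = (0, -1)
E = W + t·(N−W) with t = 2, so WE:EN = t:(1−t) = 2:-1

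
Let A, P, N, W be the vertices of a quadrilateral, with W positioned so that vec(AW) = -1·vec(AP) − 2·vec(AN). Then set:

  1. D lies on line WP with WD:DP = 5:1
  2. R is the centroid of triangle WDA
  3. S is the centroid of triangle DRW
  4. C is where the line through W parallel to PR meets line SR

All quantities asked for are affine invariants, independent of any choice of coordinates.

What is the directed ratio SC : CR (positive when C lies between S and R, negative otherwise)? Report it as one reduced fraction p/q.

Set A = (0, 0), P = (1, 0), N = (0, 1), W = (-1, -2); any affine frame gives the same invariant.
1. D lies on line WP with WD:DP = 5:1 ⇒ D = (2/3, -1/3)
2. R is the centroid of triangle WDA ⇒ R = (-1/9, -7/9)
3. S is the centroid of triangle DRW ⇒ S = (-4/27, -28/27)
4. C is where the line through W parallel to PR meets line SR ⇒ C = (-13/63, -13/9)
C = S + t·(R−S) with t = -11/7, so SC:CR = t:(1−t) = -11/7:18/7

SC:CR = -11/18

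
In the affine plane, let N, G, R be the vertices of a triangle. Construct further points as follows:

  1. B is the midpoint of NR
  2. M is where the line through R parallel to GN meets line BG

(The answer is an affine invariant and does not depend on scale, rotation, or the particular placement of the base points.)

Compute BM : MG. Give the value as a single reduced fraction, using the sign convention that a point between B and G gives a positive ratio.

BM:MG = -1/2

Set N = (0, 0), G = (1, 0), R = (0, 1); any affine frame gives the same invariant.
1. B is the midpoint of NR ⇒ B = (0, 1/2)
2. M is where the line through R parallel to GN meets line BG ⇒ M = (-1, 1)
M = B + t·(G−B) with t = -1, so BM:MG = t:(1−t) = -1:2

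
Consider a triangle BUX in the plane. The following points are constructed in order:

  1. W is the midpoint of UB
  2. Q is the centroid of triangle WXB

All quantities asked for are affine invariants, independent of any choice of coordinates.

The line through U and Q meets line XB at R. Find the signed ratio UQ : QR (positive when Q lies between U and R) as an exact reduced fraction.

Set B = (0, 0), U = (1, 0), X = (0, 1); any affine frame gives the same invariant.
1. W is the midpoint of UB ⇒ W = (1/2, 0)
2. Q is the centroid of triangle WXB ⇒ Q = (1/6, 1/3)
line UQ meets XB at R = (0, 2/5)
Q = U + t·(R−U) with t = 5/6, so UQ:QR = 5/6:1/6

UQ:QR = 5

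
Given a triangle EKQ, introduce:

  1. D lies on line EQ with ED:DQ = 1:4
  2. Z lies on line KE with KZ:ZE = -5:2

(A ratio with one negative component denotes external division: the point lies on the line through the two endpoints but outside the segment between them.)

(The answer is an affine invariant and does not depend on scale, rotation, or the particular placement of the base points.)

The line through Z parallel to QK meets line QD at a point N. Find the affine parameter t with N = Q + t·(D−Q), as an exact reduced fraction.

Set E = (0, 0), K = (1, 0), Q = (0, 1); any affine frame gives the same invariant.
1. D lies on line EQ with ED:DQ = 1:4 ⇒ D = (0, 1/5)
2. Z lies on line KE with KZ:ZE = -5:2 ⇒ Z = (-2/3, 0)
through Z parallel to QK: direction (1, -1); meets QD at N = (0, -2/3)
N = Q + t·(D−Q) with t = 25/12

t = 25/12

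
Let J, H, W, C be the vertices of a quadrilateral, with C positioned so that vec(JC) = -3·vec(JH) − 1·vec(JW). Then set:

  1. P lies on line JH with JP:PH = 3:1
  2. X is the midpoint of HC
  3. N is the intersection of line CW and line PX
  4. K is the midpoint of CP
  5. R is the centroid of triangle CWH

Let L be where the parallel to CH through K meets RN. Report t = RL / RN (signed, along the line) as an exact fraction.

t = 74/95

Set J = (0, 0), H = (1, 0), W = (0, 1), C = (-3, -1); any affine frame gives the same invariant.
1. P lies on line JH with JP:PH = 3:1 ⇒ P = (3/4, 0)
2. X is the midpoint of HC ⇒ X = (-1, -1/2)
3. N is the intersection of line CW and line PX ⇒ N = (-51/16, -9/8)
4. K is the midpoint of CP ⇒ K = (-9/8, -1/2)
5. R is the centroid of triangle CWH ⇒ R = (-2/3, 0)
through K parallel to CH: direction (4, 1); meets RN at L = (-1999/760, -333/380)
L = R + t·(N−R) with t = 74/95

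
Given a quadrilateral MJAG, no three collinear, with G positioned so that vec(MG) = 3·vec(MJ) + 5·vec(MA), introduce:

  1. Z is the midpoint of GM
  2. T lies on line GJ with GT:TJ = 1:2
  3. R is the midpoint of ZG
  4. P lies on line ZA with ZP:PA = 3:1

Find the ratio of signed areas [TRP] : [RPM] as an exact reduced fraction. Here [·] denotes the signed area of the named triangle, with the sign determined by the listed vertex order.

[TRP]:[RPM] = 47/81

Assign M = (0, 0), J = (1, 0), A = (0, 1), G = (3, 5) — the answer is frame-independent, so this choice is without loss of generality.
1. Z is the midpoint of GM ⇒ Z = (3/2, 5/2)
2. T lies on line GJ with GT:TJ = 1:2 ⇒ T = (7/3, 10/3)
3. R is the midpoint of ZG ⇒ R = (9/4, 15/4)
4. P lies on line ZA with ZP:PA = 3:1 ⇒ P = (3/8, 11/8)
2·[TRP] = 47/48, 2·[RPM] = 27/16
[TRP]:[RPM] = 47/48:27/16 = 47/81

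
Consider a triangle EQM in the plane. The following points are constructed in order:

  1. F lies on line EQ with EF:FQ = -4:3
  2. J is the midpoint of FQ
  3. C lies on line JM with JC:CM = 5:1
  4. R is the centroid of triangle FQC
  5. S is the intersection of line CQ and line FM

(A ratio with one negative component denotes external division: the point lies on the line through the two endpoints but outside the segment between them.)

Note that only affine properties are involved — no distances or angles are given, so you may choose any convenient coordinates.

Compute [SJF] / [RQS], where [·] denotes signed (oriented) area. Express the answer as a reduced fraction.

[SJF]:[RQS] = -3/2

Assign E = (0, 0), Q = (1, 0), M = (0, 1) — the answer is frame-independent, so this choice is without loss of generality.
1. F lies on line EQ with EF:FQ = -4:3 ⇒ F = (4, 0)
2. J is the midpoint of FQ ⇒ J = (5/2, 0)
3. C lies on line JM with JC:CM = 5:1 ⇒ C = (5/12, 5/6)
4. R is the centroid of triangle FQC ⇒ R = (65/36, 5/18)
5. S is the intersection of line CQ and line FM ⇒ S = (4/11, 10/11)
2·[SJF] = 15/11, 2·[RQS] = -10/11
[SJF]:[RQS] = 15/11:-10/11 = -3/2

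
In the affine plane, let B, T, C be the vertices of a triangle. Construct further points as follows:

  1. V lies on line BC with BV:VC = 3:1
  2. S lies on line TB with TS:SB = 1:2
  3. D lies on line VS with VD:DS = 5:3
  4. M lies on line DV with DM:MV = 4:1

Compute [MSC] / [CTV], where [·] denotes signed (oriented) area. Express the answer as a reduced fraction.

Assign B = (0, 0), T = (1, 0), C = (0, 1) — the answer is frame-independent, so this choice is without loss of generality.
1. V lies on line BC with BV:VC = 3:1 ⇒ V = (0, 3/4)
2. S lies on line TB with TS:SB = 1:2 ⇒ S = (2/3, 0)
3. D lies on line VS with VD:DS = 5:3 ⇒ D = (5/12, 9/32)
4. M lies on line DV with DM:MV = 4:1 ⇒ M = (1/12, 21/32)
2·[MSC] = 7/48, 2·[CTV] = -1/4
[MSC]:[CTV] = 7/48:-1/4 = -7/12

[MSC]:[CTV] = -7/12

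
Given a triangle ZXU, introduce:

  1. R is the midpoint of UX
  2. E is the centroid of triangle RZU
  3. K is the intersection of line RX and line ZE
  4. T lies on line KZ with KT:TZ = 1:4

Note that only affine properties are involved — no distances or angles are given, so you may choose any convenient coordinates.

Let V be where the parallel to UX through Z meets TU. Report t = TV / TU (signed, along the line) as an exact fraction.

t = -4

Work in coordinates with Z = (0, 0), X = (1, 0), U = (0, 1).
1. R is the midpoint of UX ⇒ R = (1/2, 1/2)
2. E is the centroid of triangle RZU ⇒ E = (1/6, 1/2)
3. K is the intersection of line RX and line ZE ⇒ K = (1/4, 3/4)
4. T lies on line KZ with KT:TZ = 1:4 ⇒ T = (1/5, 3/5)
through Z parallel to UX: direction (1, -1); meets TU at V = (1, -1)
V = T + t·(U−T) with t = -4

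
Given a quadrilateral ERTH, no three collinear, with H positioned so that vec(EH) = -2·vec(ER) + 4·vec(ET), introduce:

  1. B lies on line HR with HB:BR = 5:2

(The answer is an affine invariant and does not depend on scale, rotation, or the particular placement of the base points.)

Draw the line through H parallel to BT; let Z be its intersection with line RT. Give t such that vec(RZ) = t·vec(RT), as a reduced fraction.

t = 7/2

Work in coordinates with E = (0, 0), R = (1, 0), T = (0, 1), H = (-2, 4).
1. B lies on line HR with HB:BR = 5:2 ⇒ B = (1/7, 8/7)
through H parallel to BT: direction (-1/7, -1/7); meets RT at Z = (-5/2, 7/2)
Z = R + t·(T−R) with t = 7/2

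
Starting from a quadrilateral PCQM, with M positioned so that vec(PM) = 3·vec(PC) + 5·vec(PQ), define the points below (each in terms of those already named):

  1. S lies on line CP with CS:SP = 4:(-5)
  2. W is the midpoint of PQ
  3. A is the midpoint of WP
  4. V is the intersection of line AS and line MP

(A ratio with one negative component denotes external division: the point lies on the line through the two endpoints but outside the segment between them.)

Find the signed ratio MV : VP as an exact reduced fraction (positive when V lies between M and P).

Choose coordinates P = (0, 0), C = (1, 0), Q = (0, 1), M = (3, 5).
1. S lies on line CP with CS:SP = 4:(-5) ⇒ S = (5, 0)
2. W is the midpoint of PQ ⇒ W = (0, 1/2)
3. A is the midpoint of WP ⇒ A = (0, 1/4)
4. V is the intersection of line AS and line MP ⇒ V = (15/103, 25/103)
V = M + t·(P−M) with t = 98/103, so MV:VP = t:(1−t) = 98/103:5/103

MV:VP = 98/5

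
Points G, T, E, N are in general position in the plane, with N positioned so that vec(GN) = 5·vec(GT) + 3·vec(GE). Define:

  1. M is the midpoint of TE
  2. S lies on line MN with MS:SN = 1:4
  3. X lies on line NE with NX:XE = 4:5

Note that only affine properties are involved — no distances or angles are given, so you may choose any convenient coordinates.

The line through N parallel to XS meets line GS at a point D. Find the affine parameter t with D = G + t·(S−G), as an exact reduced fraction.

t = 8

Choose coordinates G = (0, 0), T = (1, 0), E = (0, 1), N = (5, 3).
1. M is the midpoint of TE ⇒ M = (1/2, 1/2)
2. S lies on line MN with MS:SN = 1:4 ⇒ S = (7/5, 1)
3. X lies on line NE with NX:XE = 4:5 ⇒ X = (25/9, 19/9)
through N parallel to XS: direction (-62/45, -10/9); meets GS at D = (56/5, 8)
D = G + t·(S−G) with t = 8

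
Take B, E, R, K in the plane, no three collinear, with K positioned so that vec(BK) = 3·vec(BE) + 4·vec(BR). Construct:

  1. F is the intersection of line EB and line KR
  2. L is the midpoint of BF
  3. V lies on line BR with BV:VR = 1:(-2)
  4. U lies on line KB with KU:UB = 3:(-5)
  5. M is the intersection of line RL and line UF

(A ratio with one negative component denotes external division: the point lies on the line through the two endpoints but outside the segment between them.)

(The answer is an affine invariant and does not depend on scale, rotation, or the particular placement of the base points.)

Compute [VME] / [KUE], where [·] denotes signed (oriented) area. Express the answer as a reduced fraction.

[VME]:[KUE] = 31/84

Work in coordinates with B = (0, 0), E = (1, 0), R = (0, 1), K = (3, 4).
1. F is the intersection of line EB and line KR ⇒ F = (-1, 0)
2. L is the midpoint of BF ⇒ L = (-1/2, 0)
3. V lies on line BR with BV:VR = 1:(-2) ⇒ V = (0, -1)
4. U lies on line KB with KU:UB = 3:(-5) ⇒ U = (15/2, 10)
5. M is the intersection of line RL and line UF ⇒ M = (3/14, 10/7)
2·[VME] = -31/14, 2·[KUE] = -6
[VME]:[KUE] = -31/14:-6 = 31/84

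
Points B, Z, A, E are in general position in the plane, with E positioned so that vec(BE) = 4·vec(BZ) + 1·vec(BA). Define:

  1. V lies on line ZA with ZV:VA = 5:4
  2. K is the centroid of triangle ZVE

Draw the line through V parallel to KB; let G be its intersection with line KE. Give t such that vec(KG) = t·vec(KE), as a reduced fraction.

t = -3

Set B = (0, 0), Z = (1, 0), A = (0, 1), E = (4, 1); any affine frame gives the same invariant.
1. V lies on line ZA with ZV:VA = 5:4 ⇒ V = (4/9, 5/9)
2. K is the centroid of triangle ZVE ⇒ K = (49/27, 14/27)
through V parallel to KB: direction (-49/27, -14/27); meets KE at G = (-128/27, -25/27)
G = K + t·(E−K) with t = -3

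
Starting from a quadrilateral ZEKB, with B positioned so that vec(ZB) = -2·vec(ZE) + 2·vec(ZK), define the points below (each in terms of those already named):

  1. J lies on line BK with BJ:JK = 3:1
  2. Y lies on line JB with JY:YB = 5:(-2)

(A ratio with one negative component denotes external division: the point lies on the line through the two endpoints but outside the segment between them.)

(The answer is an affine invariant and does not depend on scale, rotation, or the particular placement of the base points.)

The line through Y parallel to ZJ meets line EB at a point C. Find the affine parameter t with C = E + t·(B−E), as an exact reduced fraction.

t = 15/11

Set Z = (0, 0), E = (1, 0), K = (0, 1), B = (-2, 2); any affine frame gives the same invariant.
1. J lies on line BK with BJ:JK = 3:1 ⇒ J = (-1/2, 5/4)
2. Y lies on line JB with JY:YB = 5:(-2) ⇒ Y = (-3, 5/2)
through Y parallel to ZJ: direction (-1/2, 5/4); meets EB at C = (-34/11, 30/11)
C = E + t·(B−E) with t = 15/11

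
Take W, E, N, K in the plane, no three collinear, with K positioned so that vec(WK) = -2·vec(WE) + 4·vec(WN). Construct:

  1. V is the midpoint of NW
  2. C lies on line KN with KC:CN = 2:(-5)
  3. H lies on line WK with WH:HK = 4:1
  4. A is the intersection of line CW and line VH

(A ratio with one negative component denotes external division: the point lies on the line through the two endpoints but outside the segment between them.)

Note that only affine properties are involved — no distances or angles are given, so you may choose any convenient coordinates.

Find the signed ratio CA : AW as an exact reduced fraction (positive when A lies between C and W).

Set W = (0, 0), E = (1, 0), N = (0, 1), K = (-2, 4); any affine frame gives the same invariant.
1. V is the midpoint of NW ⇒ V = (0, 1/2)
2. C lies on line KN with KC:CN = 2:(-5) ⇒ C = (-10/3, 6)
3. H lies on line WK with WH:HK = 4:1 ⇒ H = (-8/5, 16/5)
4. A is the intersection of line CW and line VH ⇒ A = (-40/9, 8)
A = C + t·(W−C) with t = -1/3, so CA:AW = t:(1−t) = -1/3:4/3

CA:AW = -1/4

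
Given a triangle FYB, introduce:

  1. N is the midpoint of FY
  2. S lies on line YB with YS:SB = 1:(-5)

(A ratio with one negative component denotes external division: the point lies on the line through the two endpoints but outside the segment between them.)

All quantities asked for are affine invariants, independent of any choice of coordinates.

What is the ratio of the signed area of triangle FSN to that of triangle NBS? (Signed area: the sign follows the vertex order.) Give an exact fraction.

[FSN]:[NBS] = -1/5

Choose coordinates F = (0, 0), Y = (1, 0), B = (0, 1).
1. N is the midpoint of FY ⇒ N = (1/2, 0)
2. S lies on line YB with YS:SB = 1:(-5) ⇒ S = (5/4, -1/4)
2·[FSN] = 1/8, 2·[NBS] = -5/8
[FSN]:[NBS] = 1/8:-5/8 = -1/5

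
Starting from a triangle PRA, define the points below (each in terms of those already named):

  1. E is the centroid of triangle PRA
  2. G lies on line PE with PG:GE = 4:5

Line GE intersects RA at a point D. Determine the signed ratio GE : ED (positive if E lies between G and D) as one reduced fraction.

Choose coordinates P = (0, 0), R = (1, 0), A = (0, 1).
1. E is the centroid of triangle PRA ⇒ E = (1/3, 1/3)
2. G lies on line PE with PG:GE = 4:5 ⇒ G = (4/27, 4/27)
line GE meets RA at D = (1/2, 1/2)
E = G + t·(D−G) with t = 10/19, so GE:ED = 10/19:9/19

GE:ED = 10/9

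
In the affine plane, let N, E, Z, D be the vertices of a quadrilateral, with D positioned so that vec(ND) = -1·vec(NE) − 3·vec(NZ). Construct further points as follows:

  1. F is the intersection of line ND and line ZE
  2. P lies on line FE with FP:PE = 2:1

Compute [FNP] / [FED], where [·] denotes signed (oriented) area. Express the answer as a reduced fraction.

[FNP]:[FED] = -2/15

Work in coordinates with N = (0, 0), E = (1, 0), Z = (0, 1), D = (-1, -3).
1. F is the intersection of line ND and line ZE ⇒ F = (1/4, 3/4)
2. P lies on line FE with FP:PE = 2:1 ⇒ P = (3/4, 1/4)
2·[FNP] = 1/2, 2·[FED] = -15/4
[FNP]:[FED] = 1/2:-15/4 = -2/15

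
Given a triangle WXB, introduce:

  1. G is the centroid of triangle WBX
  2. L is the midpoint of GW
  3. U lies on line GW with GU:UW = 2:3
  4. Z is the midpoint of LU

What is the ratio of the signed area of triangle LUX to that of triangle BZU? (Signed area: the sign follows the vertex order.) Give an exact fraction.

Work in coordinates with W = (0, 0), X = (1, 0), B = (0, 1).
1. G is the centroid of triangle WBX ⇒ G = (1/3, 1/3)
2. L is the midpoint of GW ⇒ L = (1/6, 1/6)
3. U lies on line GW with GU:UW = 2:3 ⇒ U = (1/5, 1/5)
4. Z is the midpoint of LU ⇒ Z = (11/60, 11/60)
2·[LUX] = -1/30, 2·[BZU] = 1/60
[LUX]:[BZU] = -1/30:1/60 = -2

[LUX]:[BZU] = -2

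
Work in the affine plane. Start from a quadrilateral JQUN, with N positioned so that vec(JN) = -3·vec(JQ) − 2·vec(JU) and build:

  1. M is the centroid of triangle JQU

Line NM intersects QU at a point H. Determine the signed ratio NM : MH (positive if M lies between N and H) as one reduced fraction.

NM:MH = 17

Set J = (0, 0), Q = (1, 0), U = (0, 1), N = (-3, -2); any affine frame gives the same invariant.
1. M is the centroid of triangle JQU ⇒ M = (1/3, 1/3)
line NM meets QU at H = (9/17, 8/17)
M = N + t·(H−N) with t = 17/18, so NM:MH = 17/18:1/18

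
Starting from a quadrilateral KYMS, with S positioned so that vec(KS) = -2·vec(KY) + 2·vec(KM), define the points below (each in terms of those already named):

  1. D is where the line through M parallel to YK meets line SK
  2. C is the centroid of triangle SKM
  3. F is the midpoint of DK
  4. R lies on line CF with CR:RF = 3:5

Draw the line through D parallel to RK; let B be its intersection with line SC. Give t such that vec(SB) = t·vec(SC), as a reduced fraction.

t = 10/23

Work in coordinates with K = (0, 0), Y = (1, 0), M = (0, 1), S = (-2, 2).
1. D is where the line through M parallel to YK meets line SK ⇒ D = (-1, 1)
2. C is the centroid of triangle SKM ⇒ C = (-2/3, 1)
3. F is the midpoint of DK ⇒ F = (-1/2, 1/2)
4. R lies on line CF with CR:RF = 3:5 ⇒ R = (-29/48, 13/16)
through D parallel to RK: direction (29/48, -13/16); meets SC at B = (-98/69, 36/23)
B = S + t·(C−S) with t = 10/23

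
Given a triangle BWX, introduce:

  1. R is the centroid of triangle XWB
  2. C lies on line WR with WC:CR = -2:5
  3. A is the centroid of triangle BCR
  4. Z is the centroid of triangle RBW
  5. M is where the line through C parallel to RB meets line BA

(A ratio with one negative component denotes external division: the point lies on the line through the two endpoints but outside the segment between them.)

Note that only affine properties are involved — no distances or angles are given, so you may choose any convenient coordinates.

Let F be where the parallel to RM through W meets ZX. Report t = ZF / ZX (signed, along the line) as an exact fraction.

t = -1/32

Set B = (0, 0), W = (1, 0), X = (0, 1); any affine frame gives the same invariant.
1. R is the centroid of triangle XWB ⇒ R = (1/3, 1/3)
2. C lies on line WR with WC:CR = -2:5 ⇒ C = (13/9, -2/9)
3. A is the centroid of triangle BCR ⇒ A = (16/27, 1/27)
4. Z is the centroid of triangle RBW ⇒ Z = (4/9, 1/9)
5. M is where the line through C parallel to RB meets line BA ⇒ M = (16/9, 1/9)
through W parallel to RM: direction (13/9, -2/9); meets ZX at F = (11/24, 1/12)
F = Z + t·(X−Z) with t = -1/32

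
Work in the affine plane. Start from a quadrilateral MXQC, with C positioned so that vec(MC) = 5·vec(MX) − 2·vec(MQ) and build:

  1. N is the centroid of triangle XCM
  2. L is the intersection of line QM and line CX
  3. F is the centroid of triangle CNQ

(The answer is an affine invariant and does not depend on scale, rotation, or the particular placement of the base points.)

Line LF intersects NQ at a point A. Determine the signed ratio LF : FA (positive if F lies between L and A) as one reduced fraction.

Work in coordinates with M = (0, 0), X = (1, 0), Q = (0, 1), C = (5, -2).
1. N is the centroid of triangle XCM ⇒ N = (2, -2/3)
2. L is the intersection of line QM and line CX ⇒ L = (0, 1/2)
3. F is the centroid of triangle CNQ ⇒ F = (7/3, -5/9)
line LF meets NQ at A = (21/16, -3/32)
F = L + t·(A−L) with t = 16/9, so LF:FA = 16/9:-7/9

LF:FA = -16/7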